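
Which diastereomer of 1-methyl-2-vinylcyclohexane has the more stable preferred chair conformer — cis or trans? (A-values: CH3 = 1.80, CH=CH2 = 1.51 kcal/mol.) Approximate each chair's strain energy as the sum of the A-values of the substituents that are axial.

At 1,2 positions (parity opposite): cis → (a,e or e,a); trans → (e,e or a,a).
Best chair for cis: E = 1.51 kcal/mol; best chair for trans: E = 0.00 kcal/mol.
The trans isomer is lower by 1.51 kcal/mol.

trans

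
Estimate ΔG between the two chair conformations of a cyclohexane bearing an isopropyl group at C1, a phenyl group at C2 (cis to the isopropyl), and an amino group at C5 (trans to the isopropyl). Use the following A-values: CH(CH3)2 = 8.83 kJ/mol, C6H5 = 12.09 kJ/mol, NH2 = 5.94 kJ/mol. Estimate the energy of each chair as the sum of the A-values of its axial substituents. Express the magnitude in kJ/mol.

Chair I (isopropyl axial, phenyl equatorial, amino equatorial): E = 8.83 kJ/mol.
Chair II (isopropyl equatorial, phenyl axial, amino axial): E = 18.03 kJ/mol.
ΔE = 18.03 − 8.83 = 9.20 kJ/mol; chair I is more stable.

9.20 kJ/mol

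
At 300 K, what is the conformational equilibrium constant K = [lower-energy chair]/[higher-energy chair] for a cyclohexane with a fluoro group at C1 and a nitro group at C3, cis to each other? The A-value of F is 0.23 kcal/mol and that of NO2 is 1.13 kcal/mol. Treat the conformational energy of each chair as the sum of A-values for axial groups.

K ≈ 9.79

C1 and C3 have the same parity, so for the cis isomer the two substituents are e,e in one chair and a,a in the other.
Chair I (fluoro axial, nitro axial): E = 1.36 kcal/mol; chair II (fluoro equatorial, nitro equatorial): E = 0.00 kcal/mol.
ΔG = 1.36 kcal/mol between the two chairs.
K = exp(ΔG/RT) with R = 1.987×10⁻³ kcal mol⁻¹ K⁻¹ and T = 300 K gives K ≈ 9.79.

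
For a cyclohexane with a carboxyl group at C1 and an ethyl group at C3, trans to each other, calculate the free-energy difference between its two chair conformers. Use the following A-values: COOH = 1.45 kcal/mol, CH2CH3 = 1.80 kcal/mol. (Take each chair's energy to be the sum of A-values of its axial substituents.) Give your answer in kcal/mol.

0.35 kcal/mol

C1 and C3 have the same parity, so for the trans isomer the two substituents are one axial and one equatorial in each chair.
Chair I (carboxyl axial, ethyl equatorial): E = 1.45 kcal/mol.
Chair II (carboxyl equatorial, ethyl axial): E = 1.80 kcal/mol.
ΔE = 1.80 − 1.45 = 0.35 kcal/mol; chair I is more stable.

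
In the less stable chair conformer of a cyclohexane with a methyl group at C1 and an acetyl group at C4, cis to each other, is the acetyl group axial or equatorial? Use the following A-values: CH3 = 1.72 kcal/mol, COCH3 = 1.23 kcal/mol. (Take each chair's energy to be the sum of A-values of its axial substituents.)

equatorial

C1 and C4 have opposite parity, so for the cis isomer the two substituents are one axial and one equatorial in each chair.
Chair I (methyl axial, acetyl equatorial): E = 1.72 kcal/mol.
Chair II (methyl equatorial, acetyl axial): E = 1.23 kcal/mol.
Chair I is the less stable (higher-energy) conformer, and in that chair the acetyl group is equatorial.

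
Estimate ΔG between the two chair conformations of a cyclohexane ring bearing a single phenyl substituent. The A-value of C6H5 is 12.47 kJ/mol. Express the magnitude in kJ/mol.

A monosubstituted cyclohexane has one chair with the phenyl group axial (E = A = 12.47 kJ/mol) and one with it equatorial (E = 0).
ΔE = 12.47 − 0 = 12.47 kJ/mol.

12.47 kJ/mol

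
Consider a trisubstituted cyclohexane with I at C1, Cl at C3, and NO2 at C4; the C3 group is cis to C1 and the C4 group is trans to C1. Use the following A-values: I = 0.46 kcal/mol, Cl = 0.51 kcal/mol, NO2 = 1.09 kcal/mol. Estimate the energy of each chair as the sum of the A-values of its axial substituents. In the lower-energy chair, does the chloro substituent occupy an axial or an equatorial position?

equatorial

Chair I (iodo axial, chloro axial, nitro axial): E = 2.06 kcal/mol.
Chair II (iodo equatorial, chloro equatorial, nitro equatorial): E = 0.00 kcal/mol.
Chair II is the more stable (lower-energy) conformer, and in that chair the chloro group is equatorial.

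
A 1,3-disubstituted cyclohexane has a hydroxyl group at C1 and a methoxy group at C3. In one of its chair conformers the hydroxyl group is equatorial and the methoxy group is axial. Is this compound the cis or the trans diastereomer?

C1 and C3 have the same parity, so their axial bonds point in the same direction.
With same-parity carbons, two substituents on the same face are both axial or both equatorial; opposite faces give one of each.
Here the groups are equatorial/axial → opposite face → trans.

trans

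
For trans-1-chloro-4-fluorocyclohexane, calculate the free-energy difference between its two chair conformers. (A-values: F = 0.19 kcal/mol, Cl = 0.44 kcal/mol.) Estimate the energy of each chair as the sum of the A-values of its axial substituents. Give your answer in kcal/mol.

C1 and C4 have opposite parity, so for the trans isomer the two substituents are e,e in one chair and a,a in the other.
Chair I (fluoro axial, chloro axial): E = 0.63 kcal/mol.
Chair II (fluoro equatorial, chloro equatorial): E = 0.00 kcal/mol.
ΔE = 0.63 − 0.00 = 0.63 kcal/mol; chair II is more stable.

0.63 kcal/mol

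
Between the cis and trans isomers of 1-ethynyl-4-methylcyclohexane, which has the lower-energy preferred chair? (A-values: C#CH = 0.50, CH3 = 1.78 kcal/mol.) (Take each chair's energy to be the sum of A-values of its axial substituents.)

trans

At 1,4 positions (parity opposite): cis → (a,e or e,a); trans → (e,e or a,a).
Best chair for cis: E = 0.50 kcal/mol; best chair for trans: E = 0.00 kcal/mol.
The trans isomer is lower by 0.50 kcal/mol.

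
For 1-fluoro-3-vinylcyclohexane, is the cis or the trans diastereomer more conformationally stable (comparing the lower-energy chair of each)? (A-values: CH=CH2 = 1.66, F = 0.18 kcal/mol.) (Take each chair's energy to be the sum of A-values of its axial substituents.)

cis

At 1,3 positions (parity same): cis → (e,e or a,a); trans → (a,e or e,a).
Best chair for cis: E = 0.00 kcal/mol; best chair for trans: E = 0.18 kcal/mol.
The cis isomer is lower by 0.18 kcal/mol.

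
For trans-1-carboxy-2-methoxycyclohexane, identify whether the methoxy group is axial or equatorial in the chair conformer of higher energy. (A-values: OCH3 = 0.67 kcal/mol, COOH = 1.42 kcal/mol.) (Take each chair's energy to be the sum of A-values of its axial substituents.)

C1 and C2 have opposite parity, so for the trans isomer the two substituents are e,e in one chair and a,a in the other.
Chair I (methoxy axial, carboxyl axial): E = 2.09 kcal/mol.
Chair II (methoxy equatorial, carboxyl equatorial): E = 0.00 kcal/mol.
Chair I is the less stable (higher-energy) conformer, and in that chair the methoxy group is axial.

axial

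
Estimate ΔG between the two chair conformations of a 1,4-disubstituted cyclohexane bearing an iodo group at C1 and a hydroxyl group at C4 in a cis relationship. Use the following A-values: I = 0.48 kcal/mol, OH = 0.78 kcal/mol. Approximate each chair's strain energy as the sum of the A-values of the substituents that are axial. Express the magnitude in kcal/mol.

0.30 kcal/mol

C1 and C4 have opposite parity, so for the cis isomer the two substituents are one axial and one equatorial in each chair.
Chair I (iodo axial, hydroxyl equatorial): E = 0.48 kcal/mol.
Chair II (iodo equatorial, hydroxyl axial): E = 0.78 kcal/mol.
ΔE = 0.78 − 0.48 = 0.30 kcal/mol; chair I is more stable.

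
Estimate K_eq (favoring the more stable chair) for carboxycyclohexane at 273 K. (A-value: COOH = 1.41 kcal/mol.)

K ≈ 13.5

One chair has the carboxyl group axial (E = 1.41 kcal/mol) and the other has it equatorial (E = 0).
ΔG = 1.41 kcal/mol between the two chairs.
K = exp(ΔG/RT) with R = 1.987×10⁻³ kcal mol⁻¹ K⁻¹ and T = 273 K gives K ≈ 13.5.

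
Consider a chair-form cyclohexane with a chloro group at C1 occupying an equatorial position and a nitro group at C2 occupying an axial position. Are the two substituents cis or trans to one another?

cis

C1 and C2 have opposite parity, so their axial bonds point in opposite directions.
With opposite-parity carbons, two substituents on the same face are one axial and one equatorial; opposite faces give both axial or both equatorial.
Here the groups are equatorial/axial → same face → cis.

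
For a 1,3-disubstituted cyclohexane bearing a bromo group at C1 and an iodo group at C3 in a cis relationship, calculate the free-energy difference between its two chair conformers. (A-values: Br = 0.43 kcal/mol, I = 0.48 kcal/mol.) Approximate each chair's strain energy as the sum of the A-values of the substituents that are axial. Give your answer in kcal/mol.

C1 and C3 have the same parity, so for the cis isomer the two substituents are e,e in one chair and a,a in the other.
Chair I (bromo axial, iodo axial): E = 0.91 kcal/mol.
Chair II (bromo equatorial, iodo equatorial): E = 0.00 kcal/mol.
ΔE = 0.91 − 0.00 = 0.91 kcal/mol; chair II is more stable.

0.91 kcal/mol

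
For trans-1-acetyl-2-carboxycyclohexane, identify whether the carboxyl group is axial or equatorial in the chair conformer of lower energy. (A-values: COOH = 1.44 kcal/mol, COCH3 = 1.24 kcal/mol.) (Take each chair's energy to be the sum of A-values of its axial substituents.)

equatorial

C1 and C2 have opposite parity, so for the trans isomer the two substituents are e,e in one chair and a,a in the other.
Chair I (carboxyl axial, acetyl axial): E = 2.68 kcal/mol.
Chair II (carboxyl equatorial, acetyl equatorial): E = 0.00 kcal/mol.
Chair II is the more stable (lower-energy) conformer, and in that chair the carboxyl group is equatorial.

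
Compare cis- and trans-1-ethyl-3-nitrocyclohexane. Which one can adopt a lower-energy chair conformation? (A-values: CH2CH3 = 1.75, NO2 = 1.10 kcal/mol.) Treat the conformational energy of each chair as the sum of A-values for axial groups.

At 1,3 positions (parity same): cis → (e,e or a,a); trans → (a,e or e,a).
Best chair for cis: E = 0.00 kcal/mol; best chair for trans: E = 1.10 kcal/mol.
The cis isomer is lower by 1.10 kcal/mol.

cis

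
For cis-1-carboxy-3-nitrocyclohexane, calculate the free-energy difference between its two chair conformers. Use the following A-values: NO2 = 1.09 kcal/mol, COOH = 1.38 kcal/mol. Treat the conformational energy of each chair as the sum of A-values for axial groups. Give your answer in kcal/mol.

C1 and C3 have the same parity, so for the cis isomer the two substituents are e,e in one chair and a,a in the other.
Chair I (nitro axial, carboxyl axial): E = 2.47 kcal/mol.
Chair II (nitro equatorial, carboxyl equatorial): E = 0.00 kcal/mol.
ΔE = 2.47 − 0.00 = 2.47 kcal/mol; chair II is more stable.

2.47 kcal/mol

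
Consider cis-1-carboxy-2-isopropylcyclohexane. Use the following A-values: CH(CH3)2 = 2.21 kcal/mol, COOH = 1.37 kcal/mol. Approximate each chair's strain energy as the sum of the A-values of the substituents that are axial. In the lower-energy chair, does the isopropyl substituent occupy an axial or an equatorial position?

equatorial

C1 and C2 have opposite parity, so for the cis isomer the two substituents are one axial and one equatorial in each chair.
Chair I (isopropyl axial, carboxyl equatorial): E = 2.21 kcal/mol.
Chair II (isopropyl equatorial, carboxyl axial): E = 1.37 kcal/mol.
Chair II is the more stable (lower-energy) conformer, and in that chair the isopropyl group is equatorial.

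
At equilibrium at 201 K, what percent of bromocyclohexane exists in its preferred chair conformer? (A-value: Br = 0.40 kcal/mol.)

73.1%

One chair has the bromo group axial (E = 0.40 kcal/mol) and the other has it equatorial (E = 0).
ΔG = 0.40 kcal/mol between the two chairs.
K = exp(ΔG/RT) with R = 1.987×10⁻³ kcal mol⁻¹ K⁻¹ and T = 201 K gives K ≈ 2.72.
Fraction in the lower-energy chair = K/(K+1) = 73.1%.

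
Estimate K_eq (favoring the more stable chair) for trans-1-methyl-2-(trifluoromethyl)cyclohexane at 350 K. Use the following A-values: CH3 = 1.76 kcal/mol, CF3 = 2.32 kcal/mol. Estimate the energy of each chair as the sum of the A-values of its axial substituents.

C1 and C2 have opposite parity, so for the trans isomer the two substituents are e,e in one chair and a,a in the other.
Chair I (methyl axial, trifluoromethyl axial): E = 4.08 kcal/mol; chair II (methyl equatorial, trifluoromethyl equatorial): E = 0.00 kcal/mol.
ΔG = 4.08 kcal/mol between the two chairs.
K = exp(ΔG/RT) with R = 1.987×10⁻³ kcal mol⁻¹ K⁻¹ and T = 350 K gives K ≈ 353.

K ≈ 353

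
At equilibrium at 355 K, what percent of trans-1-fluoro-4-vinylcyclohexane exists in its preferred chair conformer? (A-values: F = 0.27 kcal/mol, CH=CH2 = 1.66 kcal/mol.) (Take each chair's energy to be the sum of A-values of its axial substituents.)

C1 and C4 have opposite parity, so for the trans isomer the two substituents are e,e in one chair and a,a in the other.
Chair I (fluoro axial, vinyl axial): E = 1.93 kcal/mol; chair II (fluoro equatorial, vinyl equatorial): E = 0.00 kcal/mol.
ΔG = 1.93 kcal/mol between the two chairs.
K = exp(ΔG/RT) with R = 1.987×10⁻³ kcal mol⁻¹ K⁻¹ and T = 355 K gives K ≈ 15.4.
Fraction in the lower-energy chair = K/(K+1) = 93.9%.

93.9%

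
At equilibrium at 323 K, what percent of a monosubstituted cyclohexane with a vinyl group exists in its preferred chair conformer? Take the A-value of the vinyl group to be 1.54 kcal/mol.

One chair has the vinyl group axial (E = 1.54 kcal/mol) and the other has it equatorial (E = 0).
ΔG = 1.54 kcal/mol between the two chairs.
K = exp(ΔG/RT) with R = 1.987×10⁻³ kcal mol⁻¹ K⁻¹ and T = 323 K gives K ≈ 11.
Fraction in the lower-energy chair = K/(K+1) = 91.7%.

91.7%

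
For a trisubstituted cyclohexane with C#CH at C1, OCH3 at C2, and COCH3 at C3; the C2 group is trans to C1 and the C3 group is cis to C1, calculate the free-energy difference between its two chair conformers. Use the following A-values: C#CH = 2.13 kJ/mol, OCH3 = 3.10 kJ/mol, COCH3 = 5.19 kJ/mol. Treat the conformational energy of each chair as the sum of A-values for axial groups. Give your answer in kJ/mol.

Chair I (ethynyl axial, methoxy axial, acetyl axial): E = 10.42 kJ/mol.
Chair II (ethynyl equatorial, methoxy equatorial, acetyl equatorial): E = 0.00 kJ/mol.
ΔE = 10.42 − 0.00 = 10.42 kJ/mol; chair II is more stable.

10.42 kJ/mol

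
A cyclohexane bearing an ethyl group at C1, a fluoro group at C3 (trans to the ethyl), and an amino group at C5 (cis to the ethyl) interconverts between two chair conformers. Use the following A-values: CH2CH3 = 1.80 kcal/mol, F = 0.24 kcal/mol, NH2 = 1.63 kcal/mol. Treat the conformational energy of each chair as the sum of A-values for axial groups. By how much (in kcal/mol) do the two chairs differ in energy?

Chair I (ethyl axial, fluoro equatorial, amino axial): E = 3.43 kcal/mol.
Chair II (ethyl equatorial, fluoro axial, amino equatorial): E = 0.24 kcal/mol.
ΔE = 3.43 − 0.24 = 3.19 kcal/mol; chair II is more stable.

3.19 kcal/mol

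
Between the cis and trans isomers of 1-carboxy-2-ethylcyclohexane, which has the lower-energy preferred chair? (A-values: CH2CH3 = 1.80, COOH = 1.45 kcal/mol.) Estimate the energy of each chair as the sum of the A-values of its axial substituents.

trans

At 1,2 positions (parity opposite): cis → (a,e or e,a); trans → (e,e or a,a).
Best chair for cis: E = 1.45 kcal/mol; best chair for trans: E = 0.00 kcal/mol.
The trans isomer is lower by 1.45 kcal/mol.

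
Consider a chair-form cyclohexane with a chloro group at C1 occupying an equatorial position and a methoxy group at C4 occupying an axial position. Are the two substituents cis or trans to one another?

C1 and C4 have opposite parity, so their axial bonds point in opposite directions.
With opposite-parity carbons, two substituents on the same face are one axial and one equatorial; opposite faces give both axial or both equatorial.
Here the groups are equatorial/axial → same face → cis.

cis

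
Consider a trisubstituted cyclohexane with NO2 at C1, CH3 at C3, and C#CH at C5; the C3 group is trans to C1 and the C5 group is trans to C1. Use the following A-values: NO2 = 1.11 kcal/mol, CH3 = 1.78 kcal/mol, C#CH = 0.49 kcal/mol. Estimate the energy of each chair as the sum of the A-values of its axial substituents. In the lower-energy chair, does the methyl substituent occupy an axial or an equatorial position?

Chair I (nitro axial, methyl equatorial, ethynyl equatorial): E = 1.11 kcal/mol.
Chair II (nitro equatorial, methyl axial, ethynyl axial): E = 2.27 kcal/mol.
Chair I is the more stable (lower-energy) conformer, and in that chair the methyl group is equatorial.

equatorial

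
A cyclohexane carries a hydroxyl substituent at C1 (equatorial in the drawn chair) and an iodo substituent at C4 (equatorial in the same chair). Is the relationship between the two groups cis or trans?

trans

C1 and C4 have opposite parity, so their axial bonds point in opposite directions.
With opposite-parity carbons, two substituents on the same face are one axial and one equatorial; opposite faces give both axial or both equatorial.
Here the groups are equatorial/equatorial → opposite face → trans.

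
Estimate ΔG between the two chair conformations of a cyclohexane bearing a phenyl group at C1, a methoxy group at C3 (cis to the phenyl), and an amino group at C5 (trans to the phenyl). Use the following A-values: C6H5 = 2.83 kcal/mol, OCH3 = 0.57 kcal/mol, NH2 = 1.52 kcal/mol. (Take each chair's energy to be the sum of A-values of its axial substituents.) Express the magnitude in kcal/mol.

1.88 kcal/mol

Chair I (phenyl axial, methoxy axial, amino equatorial): E = 3.40 kcal/mol.
Chair II (phenyl equatorial, methoxy equatorial, amino axial): E = 1.52 kcal/mol.
ΔE = 3.40 − 1.52 = 1.88 kcal/mol; chair II is more stable.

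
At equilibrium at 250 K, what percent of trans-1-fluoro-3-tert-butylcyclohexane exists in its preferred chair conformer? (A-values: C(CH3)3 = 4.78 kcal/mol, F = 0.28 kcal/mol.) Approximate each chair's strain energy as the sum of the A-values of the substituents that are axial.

C1 and C3 have the same parity, so for the trans isomer the two substituents are one axial and one equatorial in each chair.
Chair I (tert-butyl axial, fluoro equatorial): E = 4.78 kcal/mol; chair II (tert-butyl equatorial, fluoro axial): E = 0.28 kcal/mol.
ΔG = 4.50 kcal/mol between the two chairs.
K = exp(ΔG/RT) with R = 1.987×10⁻³ kcal mol⁻¹ K⁻¹ and T = 250 K gives K ≈ 8.59e+03.
Fraction in the lower-energy chair = K/(K+1) = 100.0%.

100.0%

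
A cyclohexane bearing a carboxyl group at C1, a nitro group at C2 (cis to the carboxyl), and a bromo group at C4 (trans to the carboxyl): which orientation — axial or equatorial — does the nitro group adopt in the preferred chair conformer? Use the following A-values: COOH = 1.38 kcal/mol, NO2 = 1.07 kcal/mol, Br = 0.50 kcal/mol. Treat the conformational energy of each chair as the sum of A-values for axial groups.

Chair I (carboxyl axial, nitro equatorial, bromo axial): E = 1.88 kcal/mol.
Chair II (carboxyl equatorial, nitro axial, bromo equatorial): E = 1.07 kcal/mol.
Chair II is the more stable (lower-energy) conformer, and in that chair the nitro group is axial.

axial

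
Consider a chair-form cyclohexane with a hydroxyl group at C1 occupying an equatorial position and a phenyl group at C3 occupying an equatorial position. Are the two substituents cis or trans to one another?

C1 and C3 have the same parity, so their axial bonds point in the same direction.
With same-parity carbons, two substituents on the same face are both axial or both equatorial; opposite faces give one of each.
Here the groups are equatorial/equatorial → same face → cis.

cis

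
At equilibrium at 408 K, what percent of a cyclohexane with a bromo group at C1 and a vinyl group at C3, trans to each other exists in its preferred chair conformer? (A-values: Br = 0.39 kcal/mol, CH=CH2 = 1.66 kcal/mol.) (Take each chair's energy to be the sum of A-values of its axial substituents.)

C1 and C3 have the same parity, so for the trans isomer the two substituents are one axial and one equatorial in each chair.
Chair I (bromo axial, vinyl equatorial): E = 0.39 kcal/mol; chair II (bromo equatorial, vinyl axial): E = 1.66 kcal/mol.
ΔG = 1.27 kcal/mol between the two chairs.
K = exp(ΔG/RT) with R = 1.987×10⁻³ kcal mol⁻¹ K⁻¹ and T = 408 K gives K ≈ 4.79.
Fraction in the lower-energy chair = K/(K+1) = 82.7%.

82.7%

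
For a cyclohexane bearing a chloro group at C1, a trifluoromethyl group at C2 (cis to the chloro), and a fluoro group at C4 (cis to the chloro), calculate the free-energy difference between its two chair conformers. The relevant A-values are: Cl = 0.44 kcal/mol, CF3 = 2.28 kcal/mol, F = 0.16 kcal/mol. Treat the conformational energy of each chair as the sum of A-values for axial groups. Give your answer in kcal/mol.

Chair I (chloro axial, trifluoromethyl equatorial, fluoro equatorial): E = 0.44 kcal/mol.
Chair II (chloro equatorial, trifluoromethyl axial, fluoro axial): E = 2.44 kcal/mol.
ΔE = 2.44 − 0.44 = 2.00 kcal/mol; chair I is more stable.

2.00 kcal/mol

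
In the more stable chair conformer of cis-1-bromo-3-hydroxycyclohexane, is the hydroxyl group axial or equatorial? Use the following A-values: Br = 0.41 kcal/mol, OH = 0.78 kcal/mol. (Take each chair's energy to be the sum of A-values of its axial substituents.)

C1 and C3 have the same parity, so for the cis isomer the two substituents are e,e in one chair and a,a in the other.
Chair I (bromo axial, hydroxyl axial): E = 1.19 kcal/mol.
Chair II (bromo equatorial, hydroxyl equatorial): E = 0.00 kcal/mol.
Chair II is the more stable (lower-energy) conformer, and in that chair the hydroxyl group is equatorial.

equatorial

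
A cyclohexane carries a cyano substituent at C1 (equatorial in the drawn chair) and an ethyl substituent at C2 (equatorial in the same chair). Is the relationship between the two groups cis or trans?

C1 and C2 have opposite parity, so their axial bonds point in opposite directions.
With opposite-parity carbons, two substituents on the same face are one axial and one equatorial; opposite faces give both axial or both equatorial.
Here the groups are equatorial/equatorial → opposite face → trans.

trans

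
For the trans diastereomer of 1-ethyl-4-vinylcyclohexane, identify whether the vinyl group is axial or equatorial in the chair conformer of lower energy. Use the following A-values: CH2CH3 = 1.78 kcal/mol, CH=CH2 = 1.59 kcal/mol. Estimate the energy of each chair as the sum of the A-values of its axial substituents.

equatorial

C1 and C4 have opposite parity, so for the trans isomer the two substituents are e,e in one chair and a,a in the other.
Chair I (ethyl axial, vinyl axial): E = 3.37 kcal/mol.
Chair II (ethyl equatorial, vinyl equatorial): E = 0.00 kcal/mol.
Chair II is the more stable (lower-energy) conformer, and in that chair the vinyl group is equatorial.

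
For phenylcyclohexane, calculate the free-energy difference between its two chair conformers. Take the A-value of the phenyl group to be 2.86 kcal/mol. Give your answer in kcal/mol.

A monosubstituted cyclohexane has one chair with the phenyl group axial (E = A = 2.86 kcal/mol) and one with it equatorial (E = 0).
ΔE = 2.86 − 0 = 2.86 kcal/mol.

2.86 kcal/mol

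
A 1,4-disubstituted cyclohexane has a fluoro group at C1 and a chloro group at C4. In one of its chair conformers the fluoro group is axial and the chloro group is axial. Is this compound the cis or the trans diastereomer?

trans

C1 and C4 have opposite parity, so their axial bonds point in opposite directions.
With opposite-parity carbons, two substituents on the same face are one axial and one equatorial; opposite faces give both axial or both equatorial.
Here the groups are axial/axial → opposite face → trans.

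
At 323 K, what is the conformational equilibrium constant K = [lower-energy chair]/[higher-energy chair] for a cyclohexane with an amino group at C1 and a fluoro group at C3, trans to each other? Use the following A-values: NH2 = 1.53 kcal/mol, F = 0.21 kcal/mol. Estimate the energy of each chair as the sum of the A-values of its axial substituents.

K ≈ 7.82

C1 and C3 have the same parity, so for the trans isomer the two substituents are one axial and one equatorial in each chair.
Chair I (amino axial, fluoro equatorial): E = 1.53 kcal/mol; chair II (amino equatorial, fluoro axial): E = 0.21 kcal/mol.
ΔG = 1.32 kcal/mol between the two chairs.
K = exp(ΔG/RT) with R = 1.987×10⁻³ kcal mol⁻¹ K⁻¹ and T = 323 K gives K ≈ 7.82.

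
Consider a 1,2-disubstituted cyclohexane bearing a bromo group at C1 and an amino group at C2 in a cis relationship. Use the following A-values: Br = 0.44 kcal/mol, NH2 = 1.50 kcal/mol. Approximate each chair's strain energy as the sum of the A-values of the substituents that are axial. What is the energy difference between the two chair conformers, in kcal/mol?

1.06 kcal/mol

C1 and C2 have opposite parity, so for the cis isomer the two substituents are one axial and one equatorial in each chair.
Chair I (bromo axial, amino equatorial): E = 0.44 kcal/mol.
Chair II (bromo equatorial, amino axial): E = 1.50 kcal/mol.
ΔE = 1.50 − 0.44 = 1.06 kcal/mol; chair I is more stable.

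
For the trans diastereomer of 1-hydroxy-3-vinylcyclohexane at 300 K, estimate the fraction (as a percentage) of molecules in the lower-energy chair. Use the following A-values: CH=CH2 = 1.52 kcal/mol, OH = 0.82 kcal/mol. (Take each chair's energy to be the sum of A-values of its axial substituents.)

C1 and C3 have the same parity, so for the trans isomer the two substituents are one axial and one equatorial in each chair.
Chair I (vinyl axial, hydroxyl equatorial): E = 1.52 kcal/mol; chair II (vinyl equatorial, hydroxyl axial): E = 0.82 kcal/mol.
ΔG = 0.70 kcal/mol between the two chairs.
K = exp(ΔG/RT) with R = 1.987×10⁻³ kcal mol⁻¹ K⁻¹ and T = 300 K gives K ≈ 3.24.
Fraction in the lower-energy chair = K/(K+1) = 76.4%.

76.4%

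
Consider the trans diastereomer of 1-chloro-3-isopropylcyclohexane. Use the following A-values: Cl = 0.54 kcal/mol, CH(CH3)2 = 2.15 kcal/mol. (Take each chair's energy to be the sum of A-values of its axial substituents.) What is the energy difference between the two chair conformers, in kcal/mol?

1.61 kcal/mol

C1 and C3 have the same parity, so for the trans isomer the two substituents are one axial and one equatorial in each chair.
Chair I (chloro axial, isopropyl equatorial): E = 0.54 kcal/mol.
Chair II (chloro equatorial, isopropyl axial): E = 2.15 kcal/mol.
ΔE = 2.15 − 0.54 = 1.61 kcal/mol; chair I is more stable.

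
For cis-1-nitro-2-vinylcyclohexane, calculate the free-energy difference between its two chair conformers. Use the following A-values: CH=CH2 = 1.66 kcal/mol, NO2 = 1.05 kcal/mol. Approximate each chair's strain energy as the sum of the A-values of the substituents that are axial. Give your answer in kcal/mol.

C1 and C2 have opposite parity, so for the cis isomer the two substituents are one axial and one equatorial in each chair.
Chair I (vinyl axial, nitro equatorial): E = 1.66 kcal/mol.
Chair II (vinyl equatorial, nitro axial): E = 1.05 kcal/mol.
ΔE = 1.66 − 1.05 = 0.61 kcal/mol; chair II is more stable.

0.61 kcal/mol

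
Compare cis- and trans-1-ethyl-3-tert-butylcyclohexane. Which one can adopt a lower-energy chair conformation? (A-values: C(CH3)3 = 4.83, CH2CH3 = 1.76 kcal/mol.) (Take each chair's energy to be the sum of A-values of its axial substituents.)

At 1,3 positions (parity same): cis → (e,e or a,a); trans → (a,e or e,a).
Best chair for cis: E = 0.00 kcal/mol; best chair for trans: E = 1.76 kcal/mol.
The cis isomer is lower by 1.76 kcal/mol.

cis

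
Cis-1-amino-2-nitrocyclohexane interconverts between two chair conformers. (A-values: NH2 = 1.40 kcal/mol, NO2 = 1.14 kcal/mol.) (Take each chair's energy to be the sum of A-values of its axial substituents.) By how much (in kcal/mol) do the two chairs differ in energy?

C1 and C2 have opposite parity, so for the cis isomer the two substituents are one axial and one equatorial in each chair.
Chair I (amino axial, nitro equatorial): E = 1.40 kcal/mol.
Chair II (amino equatorial, nitro axial): E = 1.14 kcal/mol.
ΔE = 1.40 − 1.14 = 0.26 kcal/mol; chair II is more stable.

0.26 kcal/mol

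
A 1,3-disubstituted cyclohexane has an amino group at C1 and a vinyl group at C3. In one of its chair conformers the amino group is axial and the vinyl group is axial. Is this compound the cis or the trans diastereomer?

C1 and C3 have the same parity, so their axial bonds point in the same direction.
With same-parity carbons, two substituents on the same face are both axial or both equatorial; opposite faces give one of each.
Here the groups are axial/axial → same face → cis.

cis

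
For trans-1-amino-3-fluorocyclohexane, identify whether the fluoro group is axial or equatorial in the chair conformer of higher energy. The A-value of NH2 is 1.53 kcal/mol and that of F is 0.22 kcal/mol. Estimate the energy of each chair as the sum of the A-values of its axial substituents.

equatorial

C1 and C3 have the same parity, so for the trans isomer the two substituents are one axial and one equatorial in each chair.
Chair I (amino axial, fluoro equatorial): E = 1.53 kcal/mol.
Chair II (amino equatorial, fluoro axial): E = 0.22 kcal/mol.
Chair I is the less stable (higher-energy) conformer, and in that chair the fluoro group is equatorial.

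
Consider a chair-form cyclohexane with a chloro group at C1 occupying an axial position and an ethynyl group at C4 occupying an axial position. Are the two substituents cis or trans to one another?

C1 and C4 have opposite parity, so their axial bonds point in opposite directions.
With opposite-parity carbons, two substituents on the same face are one axial and one equatorial; opposite faces give both axial or both equatorial.
Here the groups are axial/axial → opposite face → trans.

trans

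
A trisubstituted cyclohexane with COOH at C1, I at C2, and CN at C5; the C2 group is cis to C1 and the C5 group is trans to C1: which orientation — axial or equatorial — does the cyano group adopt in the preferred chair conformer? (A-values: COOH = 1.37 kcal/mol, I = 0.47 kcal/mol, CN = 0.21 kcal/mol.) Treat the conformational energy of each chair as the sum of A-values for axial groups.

Chair I (carboxyl axial, iodo equatorial, cyano equatorial): E = 1.37 kcal/mol.
Chair II (carboxyl equatorial, iodo axial, cyano axial): E = 0.68 kcal/mol.
Chair II is the more stable (lower-energy) conformer, and in that chair the cyano group is axial.

axial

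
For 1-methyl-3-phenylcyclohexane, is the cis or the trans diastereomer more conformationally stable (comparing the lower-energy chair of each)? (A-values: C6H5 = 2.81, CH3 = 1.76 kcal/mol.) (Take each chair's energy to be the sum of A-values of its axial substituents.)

At 1,3 positions (parity same): cis → (e,e or a,a); trans → (a,e or e,a).
Best chair for cis: E = 0.00 kcal/mol; best chair for trans: E = 1.76 kcal/mol.
The cis isomer is lower by 1.76 kcal/mol.

cis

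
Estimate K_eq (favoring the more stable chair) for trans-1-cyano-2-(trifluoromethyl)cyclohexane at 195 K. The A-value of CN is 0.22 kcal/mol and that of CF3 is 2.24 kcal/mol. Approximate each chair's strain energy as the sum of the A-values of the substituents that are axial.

C1 and C2 have opposite parity, so for the trans isomer the two substituents are e,e in one chair and a,a in the other.
Chair I (cyano axial, trifluoromethyl axial): E = 2.46 kcal/mol; chair II (cyano equatorial, trifluoromethyl equatorial): E = 0.00 kcal/mol.
ΔG = 2.46 kcal/mol between the two chairs.
K = exp(ΔG/RT) with R = 1.987×10⁻³ kcal mol⁻¹ K⁻¹ and T = 195 K gives K ≈ 572.

K ≈ 572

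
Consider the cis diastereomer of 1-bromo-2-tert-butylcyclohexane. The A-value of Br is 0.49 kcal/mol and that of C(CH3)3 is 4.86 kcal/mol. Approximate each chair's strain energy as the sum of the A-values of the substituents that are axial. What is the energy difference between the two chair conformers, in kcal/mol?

4.37 kcal/mol

C1 and C2 have opposite parity, so for the cis isomer the two substituents are one axial and one equatorial in each chair.
Chair I (bromo axial, tert-butyl equatorial): E = 0.49 kcal/mol.
Chair II (bromo equatorial, tert-butyl axial): E = 4.86 kcal/mol.
ΔE = 4.86 − 0.49 = 4.37 kcal/mol; chair I is more stable.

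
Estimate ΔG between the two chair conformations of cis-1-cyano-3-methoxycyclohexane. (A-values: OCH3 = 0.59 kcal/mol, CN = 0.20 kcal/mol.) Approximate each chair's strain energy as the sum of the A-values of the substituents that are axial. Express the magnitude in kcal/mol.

C1 and C3 have the same parity, so for the cis isomer the two substituents are e,e in one chair and a,a in the other.
Chair I (methoxy axial, cyano axial): E = 0.79 kcal/mol.
Chair II (methoxy equatorial, cyano equatorial): E = 0.00 kcal/mol.
ΔE = 0.79 − 0.00 = 0.79 kcal/mol; chair II is more stable.

0.79 kcal/mol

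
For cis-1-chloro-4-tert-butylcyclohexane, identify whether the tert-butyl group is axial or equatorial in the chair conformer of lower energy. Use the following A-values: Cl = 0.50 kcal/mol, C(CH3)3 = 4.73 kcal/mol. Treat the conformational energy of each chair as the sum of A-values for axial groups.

C1 and C4 have opposite parity, so for the cis isomer the two substituents are one axial and one equatorial in each chair.
Chair I (chloro axial, tert-butyl equatorial): E = 0.50 kcal/mol.
Chair II (chloro equatorial, tert-butyl axial): E = 4.73 kcal/mol.
Chair I is the more stable (lower-energy) conformer, and in that chair the tert-butyl group is equatorial.

equatorial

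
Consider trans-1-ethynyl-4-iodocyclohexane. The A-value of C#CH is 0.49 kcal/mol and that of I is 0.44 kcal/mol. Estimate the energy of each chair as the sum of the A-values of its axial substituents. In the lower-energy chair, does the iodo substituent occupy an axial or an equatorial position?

C1 and C4 have opposite parity, so for the trans isomer the two substituents are e,e in one chair and a,a in the other.
Chair I (ethynyl axial, iodo axial): E = 0.93 kcal/mol.
Chair II (ethynyl equatorial, iodo equatorial): E = 0.00 kcal/mol.
Chair II is the more stable (lower-energy) conformer, and in that chair the iodo group is equatorial.

equatorial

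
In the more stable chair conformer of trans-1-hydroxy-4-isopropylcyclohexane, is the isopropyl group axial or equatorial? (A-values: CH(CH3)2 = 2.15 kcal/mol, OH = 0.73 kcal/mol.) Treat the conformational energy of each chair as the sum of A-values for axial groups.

equatorial

C1 and C4 have opposite parity, so for the trans isomer the two substituents are e,e in one chair and a,a in the other.
Chair I (isopropyl axial, hydroxyl axial): E = 2.88 kcal/mol.
Chair II (isopropyl equatorial, hydroxyl equatorial): E = 0.00 kcal/mol.
Chair II is the more stable (lower-energy) conformer, and in that chair the isopropyl group is equatorial.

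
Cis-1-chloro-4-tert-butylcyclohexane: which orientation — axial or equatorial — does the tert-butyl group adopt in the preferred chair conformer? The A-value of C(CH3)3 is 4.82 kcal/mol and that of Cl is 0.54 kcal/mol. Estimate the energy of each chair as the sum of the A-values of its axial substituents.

C1 and C4 have opposite parity, so for the cis isomer the two substituents are one axial and one equatorial in each chair.
Chair I (tert-butyl axial, chloro equatorial): E = 4.82 kcal/mol.
Chair II (tert-butyl equatorial, chloro axial): E = 0.54 kcal/mol.
Chair II is the more stable (lower-energy) conformer, and in that chair the tert-butyl group is equatorial.

equatorial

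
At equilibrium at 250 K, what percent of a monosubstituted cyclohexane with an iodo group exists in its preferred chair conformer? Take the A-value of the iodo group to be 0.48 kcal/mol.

72.4%

One chair has the iodo group axial (E = 0.48 kcal/mol) and the other has it equatorial (E = 0).
ΔG = 0.48 kcal/mol between the two chairs.
K = exp(ΔG/RT) with R = 1.987×10⁻³ kcal mol⁻¹ K⁻¹ and T = 250 K gives K ≈ 2.63.
Fraction in the lower-energy chair = K/(K+1) = 72.4%.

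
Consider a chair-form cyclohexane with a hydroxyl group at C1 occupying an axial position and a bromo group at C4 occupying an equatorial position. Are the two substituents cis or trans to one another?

C1 and C4 have opposite parity, so their axial bonds point in opposite directions.
With opposite-parity carbons, two substituents on the same face are one axial and one equatorial; opposite faces give both axial or both equatorial.
Here the groups are axial/equatorial → same face → cis.

cis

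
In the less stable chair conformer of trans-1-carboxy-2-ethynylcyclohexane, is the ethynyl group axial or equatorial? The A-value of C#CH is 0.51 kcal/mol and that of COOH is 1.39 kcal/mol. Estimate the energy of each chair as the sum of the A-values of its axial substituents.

C1 and C2 have opposite parity, so for the trans isomer the two substituents are e,e in one chair and a,a in the other.
Chair I (ethynyl axial, carboxyl axial): E = 1.90 kcal/mol.
Chair II (ethynyl equatorial, carboxyl equatorial): E = 0.00 kcal/mol.
Chair I is the less stable (higher-energy) conformer, and in that chair the ethynyl group is axial.

axial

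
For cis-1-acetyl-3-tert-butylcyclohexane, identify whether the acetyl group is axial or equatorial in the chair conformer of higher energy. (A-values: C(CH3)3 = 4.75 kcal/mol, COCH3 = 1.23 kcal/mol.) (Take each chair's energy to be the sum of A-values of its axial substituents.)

C1 and C3 have the same parity, so for the cis isomer the two substituents are e,e in one chair and a,a in the other.
Chair I (tert-butyl axial, acetyl axial): E = 5.98 kcal/mol.
Chair II (tert-butyl equatorial, acetyl equatorial): E = 0.00 kcal/mol.
Chair I is the less stable (higher-energy) conformer, and in that chair the acetyl group is axial.

axial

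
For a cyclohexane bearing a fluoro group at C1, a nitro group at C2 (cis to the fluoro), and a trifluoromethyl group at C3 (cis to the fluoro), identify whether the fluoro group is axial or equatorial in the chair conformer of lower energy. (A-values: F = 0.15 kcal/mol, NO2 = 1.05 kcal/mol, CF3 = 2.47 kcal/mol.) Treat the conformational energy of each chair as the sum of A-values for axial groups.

equatorial

Chair I (fluoro axial, nitro equatorial, trifluoromethyl axial): E = 2.62 kcal/mol.
Chair II (fluoro equatorial, nitro axial, trifluoromethyl equatorial): E = 1.05 kcal/mol.
Chair II is the more stable (lower-energy) conformer, and in that chair the fluoro group is equatorial.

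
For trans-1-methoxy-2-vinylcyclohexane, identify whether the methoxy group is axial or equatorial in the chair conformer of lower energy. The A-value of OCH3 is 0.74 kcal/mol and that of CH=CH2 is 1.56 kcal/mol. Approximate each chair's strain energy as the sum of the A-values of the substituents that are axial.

C1 and C2 have opposite parity, so for the trans isomer the two substituents are e,e in one chair and a,a in the other.
Chair I (methoxy axial, vinyl axial): E = 2.30 kcal/mol.
Chair II (methoxy equatorial, vinyl equatorial): E = 0.00 kcal/mol.
Chair II is the more stable (lower-energy) conformer, and in that chair the methoxy group is equatorial.

equatorial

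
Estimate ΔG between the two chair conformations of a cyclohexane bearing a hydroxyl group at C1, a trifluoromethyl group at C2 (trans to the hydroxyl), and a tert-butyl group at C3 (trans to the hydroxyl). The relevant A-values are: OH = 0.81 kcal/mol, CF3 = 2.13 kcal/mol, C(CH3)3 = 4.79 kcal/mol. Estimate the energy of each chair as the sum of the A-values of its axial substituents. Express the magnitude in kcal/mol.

1.85 kcal/mol

Chair I (hydroxyl axial, trifluoromethyl axial, tert-butyl equatorial): E = 2.94 kcal/mol.
Chair II (hydroxyl equatorial, trifluoromethyl equatorial, tert-butyl axial): E = 4.79 kcal/mol.
ΔE = 4.79 − 2.94 = 1.85 kcal/mol; chair I is more stable.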